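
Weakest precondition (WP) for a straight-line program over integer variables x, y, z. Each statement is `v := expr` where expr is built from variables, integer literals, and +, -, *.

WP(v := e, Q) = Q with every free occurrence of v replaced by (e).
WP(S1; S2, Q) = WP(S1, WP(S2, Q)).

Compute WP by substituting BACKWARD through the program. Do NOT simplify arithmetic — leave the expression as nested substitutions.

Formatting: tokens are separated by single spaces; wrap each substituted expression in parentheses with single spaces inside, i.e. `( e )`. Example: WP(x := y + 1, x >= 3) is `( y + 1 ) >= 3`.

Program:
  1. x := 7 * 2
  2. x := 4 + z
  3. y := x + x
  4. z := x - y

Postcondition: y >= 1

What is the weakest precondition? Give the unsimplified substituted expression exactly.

Answer: ( ( 4 + z ) + ( 4 + z ) ) >= 1

Derivation:
post: y >= 1
stmt 4: z := x - y  -- replace 0 occurrence(s) of z with (x - y)
  => y >= 1
stmt 3: y := x + x  -- replace 1 occurrence(s) of y with (x + x)
  => ( x + x ) >= 1
stmt 2: x := 4 + z  -- replace 2 occurrence(s) of x with (4 + z)
  => ( ( 4 + z ) + ( 4 + z ) ) >= 1
stmt 1: x := 7 * 2  -- replace 0 occurrence(s) of x with (7 * 2)
  => ( ( 4 + z ) + ( 4 + z ) ) >= 1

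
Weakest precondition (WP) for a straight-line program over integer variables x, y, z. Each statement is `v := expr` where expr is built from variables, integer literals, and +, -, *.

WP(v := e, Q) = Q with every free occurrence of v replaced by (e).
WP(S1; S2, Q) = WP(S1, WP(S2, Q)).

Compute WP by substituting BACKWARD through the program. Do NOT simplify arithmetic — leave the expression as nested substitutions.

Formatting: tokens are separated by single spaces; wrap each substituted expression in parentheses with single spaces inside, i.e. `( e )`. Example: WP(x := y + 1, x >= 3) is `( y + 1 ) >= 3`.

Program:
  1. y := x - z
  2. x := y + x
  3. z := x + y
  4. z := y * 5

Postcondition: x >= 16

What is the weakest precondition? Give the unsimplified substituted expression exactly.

post: x >= 16
stmt 4: z := y * 5  -- replace 0 occurrence(s) of z with (y * 5)
  => x >= 16
stmt 3: z := x + y  -- replace 0 occurrence(s) of z with (x + y)
  => x >= 16
stmt 2: x := y + x  -- replace 1 occurrence(s) of x with (y + x)
  => ( y + x ) >= 16
stmt 1: y := x - z  -- replace 1 occurrence(s) of y with (x - z)
  => ( ( x - z ) + x ) >= 16

Answer: ( ( x - z ) + x ) >= 16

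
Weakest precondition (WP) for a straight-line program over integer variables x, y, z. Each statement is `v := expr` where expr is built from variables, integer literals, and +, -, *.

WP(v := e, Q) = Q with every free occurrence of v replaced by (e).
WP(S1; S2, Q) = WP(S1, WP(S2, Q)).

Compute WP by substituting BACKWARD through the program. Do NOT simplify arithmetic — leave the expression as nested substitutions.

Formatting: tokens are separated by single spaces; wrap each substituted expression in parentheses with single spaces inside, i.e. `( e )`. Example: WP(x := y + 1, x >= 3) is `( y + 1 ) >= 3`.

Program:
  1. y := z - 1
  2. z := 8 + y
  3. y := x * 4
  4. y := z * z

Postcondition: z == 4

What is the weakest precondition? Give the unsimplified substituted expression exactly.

Answer: ( 8 + ( z - 1 ) ) == 4

Derivation:
post: z == 4
stmt 4: y := z * z  -- replace 0 occurrence(s) of y with (z * z)
  => z == 4
stmt 3: y := x * 4  -- replace 0 occurrence(s) of y with (x * 4)
  => z == 4
stmt 2: z := 8 + y  -- replace 1 occurrence(s) of z with (8 + y)
  => ( 8 + y ) == 4
stmt 1: y := z - 1  -- replace 1 occurrence(s) of y with (z - 1)
  => ( 8 + ( z - 1 ) ) == 4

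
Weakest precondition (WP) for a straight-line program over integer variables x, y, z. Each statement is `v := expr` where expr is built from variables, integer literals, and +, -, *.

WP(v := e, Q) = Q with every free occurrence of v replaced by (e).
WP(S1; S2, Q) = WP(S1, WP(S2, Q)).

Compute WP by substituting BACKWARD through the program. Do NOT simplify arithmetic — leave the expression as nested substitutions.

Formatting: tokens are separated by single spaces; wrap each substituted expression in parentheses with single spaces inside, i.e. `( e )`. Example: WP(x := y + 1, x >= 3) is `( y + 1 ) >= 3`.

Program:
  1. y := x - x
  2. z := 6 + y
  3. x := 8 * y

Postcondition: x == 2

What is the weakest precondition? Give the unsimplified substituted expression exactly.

Answer: ( 8 * ( x - x ) ) == 2

Derivation:
post: x == 2
stmt 3: x := 8 * y  -- replace 1 occurrence(s) of x with (8 * y)
  => ( 8 * y ) == 2
stmt 2: z := 6 + y  -- replace 0 occurrence(s) of z with (6 + y)
  => ( 8 * y ) == 2
stmt 1: y := x - x  -- replace 1 occurrence(s) of y with (x - x)
  => ( 8 * ( x - x ) ) == 2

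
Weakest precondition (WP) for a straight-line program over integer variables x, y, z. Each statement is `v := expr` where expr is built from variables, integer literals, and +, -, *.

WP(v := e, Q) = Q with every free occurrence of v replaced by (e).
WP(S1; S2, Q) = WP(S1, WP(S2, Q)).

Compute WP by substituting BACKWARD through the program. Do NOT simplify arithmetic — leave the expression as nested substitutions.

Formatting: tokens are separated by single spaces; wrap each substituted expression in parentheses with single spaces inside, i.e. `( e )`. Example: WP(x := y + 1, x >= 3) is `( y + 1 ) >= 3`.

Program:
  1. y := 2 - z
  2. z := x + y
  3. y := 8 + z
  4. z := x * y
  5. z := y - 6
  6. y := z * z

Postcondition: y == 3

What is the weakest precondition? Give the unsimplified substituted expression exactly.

Answer: ( ( ( 8 + ( x + ( 2 - z ) ) ) - 6 ) * ( ( 8 + ( x + ( 2 - z ) ) ) - 6 ) ) == 3

Derivation:
post: y == 3
stmt 6: y := z * z  -- replace 1 occurrence(s) of y with (z * z)
  => ( z * z ) == 3
stmt 5: z := y - 6  -- replace 2 occurrence(s) of z with (y - 6)
  => ( ( y - 6 ) * ( y - 6 ) ) == 3
stmt 4: z := x * y  -- replace 0 occurrence(s) of z with (x * y)
  => ( ( y - 6 ) * ( y - 6 ) ) == 3
stmt 3: y := 8 + z  -- replace 2 occurrence(s) of y with (8 + z)
  => ( ( ( 8 + z ) - 6 ) * ( ( 8 + z ) - 6 ) ) == 3
stmt 2: z := x + y  -- replace 2 occurrence(s) of z with (x + y)
  => ( ( ( 8 + ( x + y ) ) - 6 ) * ( ( 8 + ( x + y ) ) - 6 ) ) == 3
stmt 1: y := 2 - z  -- replace 2 occurrence(s) of y with (2 - z)
  => ( ( ( 8 + ( x + ( 2 - z ) ) ) - 6 ) * ( ( 8 + ( x + ( 2 - z ) ) ) - 6 ) ) == 3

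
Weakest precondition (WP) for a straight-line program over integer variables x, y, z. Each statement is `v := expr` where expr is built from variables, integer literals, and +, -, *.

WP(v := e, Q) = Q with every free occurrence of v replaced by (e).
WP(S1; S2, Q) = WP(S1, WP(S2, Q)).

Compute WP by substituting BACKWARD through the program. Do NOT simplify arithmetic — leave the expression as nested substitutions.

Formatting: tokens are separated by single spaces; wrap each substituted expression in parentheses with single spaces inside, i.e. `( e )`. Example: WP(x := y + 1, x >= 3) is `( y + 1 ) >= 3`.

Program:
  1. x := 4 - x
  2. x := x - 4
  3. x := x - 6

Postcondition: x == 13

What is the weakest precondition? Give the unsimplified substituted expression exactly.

Answer: ( ( ( 4 - x ) - 4 ) - 6 ) == 13

Derivation:
post: x == 13
stmt 3: x := x - 6  -- replace 1 occurrence(s) of x with (x - 6)
  => ( x - 6 ) == 13
stmt 2: x := x - 4  -- replace 1 occurrence(s) of x with (x - 4)
  => ( ( x - 4 ) - 6 ) == 13
stmt 1: x := 4 - x  -- replace 1 occurrence(s) of x with (4 - x)
  => ( ( ( 4 - x ) - 4 ) - 6 ) == 13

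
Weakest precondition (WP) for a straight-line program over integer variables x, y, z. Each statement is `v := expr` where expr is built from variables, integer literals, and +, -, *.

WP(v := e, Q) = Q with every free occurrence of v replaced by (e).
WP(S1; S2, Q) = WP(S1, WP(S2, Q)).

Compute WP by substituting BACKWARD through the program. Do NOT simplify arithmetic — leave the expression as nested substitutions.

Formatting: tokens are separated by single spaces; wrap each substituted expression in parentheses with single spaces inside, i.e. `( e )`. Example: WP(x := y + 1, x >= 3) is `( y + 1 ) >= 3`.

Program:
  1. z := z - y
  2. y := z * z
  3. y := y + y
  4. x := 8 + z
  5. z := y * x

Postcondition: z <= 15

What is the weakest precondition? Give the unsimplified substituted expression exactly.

post: z <= 15
stmt 5: z := y * x  -- replace 1 occurrence(s) of z with (y * x)
  => ( y * x ) <= 15
stmt 4: x := 8 + z  -- replace 1 occurrence(s) of x with (8 + z)
  => ( y * ( 8 + z ) ) <= 15
stmt 3: y := y + y  -- replace 1 occurrence(s) of y with (y + y)
  => ( ( y + y ) * ( 8 + z ) ) <= 15
stmt 2: y := z * z  -- replace 2 occurrence(s) of y with (z * z)
  => ( ( ( z * z ) + ( z * z ) ) * ( 8 + z ) ) <= 15
stmt 1: z := z - y  -- replace 5 occurrence(s) of z with (z - y)
  => ( ( ( ( z - y ) * ( z - y ) ) + ( ( z - y ) * ( z - y ) ) ) * ( 8 + ( z - y ) ) ) <= 15

Answer: ( ( ( ( z - y ) * ( z - y ) ) + ( ( z - y ) * ( z - y ) ) ) * ( 8 + ( z - y ) ) ) <= 15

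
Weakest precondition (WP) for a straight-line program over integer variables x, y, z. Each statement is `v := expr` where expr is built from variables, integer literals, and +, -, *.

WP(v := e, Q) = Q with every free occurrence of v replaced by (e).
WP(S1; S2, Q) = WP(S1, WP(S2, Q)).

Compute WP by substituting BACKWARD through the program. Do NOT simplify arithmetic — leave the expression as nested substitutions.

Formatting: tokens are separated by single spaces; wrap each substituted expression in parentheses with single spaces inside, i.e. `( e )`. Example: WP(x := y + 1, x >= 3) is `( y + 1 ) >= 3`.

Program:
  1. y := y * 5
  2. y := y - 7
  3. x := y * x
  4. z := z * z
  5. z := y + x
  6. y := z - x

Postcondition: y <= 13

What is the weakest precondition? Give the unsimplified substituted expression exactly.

post: y <= 13
stmt 6: y := z - x  -- replace 1 occurrence(s) of y with (z - x)
  => ( z - x ) <= 13
stmt 5: z := y + x  -- replace 1 occurrence(s) of z with (y + x)
  => ( ( y + x ) - x ) <= 13
stmt 4: z := z * z  -- replace 0 occurrence(s) of z with (z * z)
  => ( ( y + x ) - x ) <= 13
stmt 3: x := y * x  -- replace 2 occurrence(s) of x with (y * x)
  => ( ( y + ( y * x ) ) - ( y * x ) ) <= 13
stmt 2: y := y - 7  -- replace 3 occurrence(s) of y with (y - 7)
  => ( ( ( y - 7 ) + ( ( y - 7 ) * x ) ) - ( ( y - 7 ) * x ) ) <= 13
stmt 1: y := y * 5  -- replace 3 occurrence(s) of y with (y * 5)
  => ( ( ( ( y * 5 ) - 7 ) + ( ( ( y * 5 ) - 7 ) * x ) ) - ( ( ( y * 5 ) - 7 ) * x ) ) <= 13

Answer: ( ( ( ( y * 5 ) - 7 ) + ( ( ( y * 5 ) - 7 ) * x ) ) - ( ( ( y * 5 ) - 7 ) * x ) ) <= 13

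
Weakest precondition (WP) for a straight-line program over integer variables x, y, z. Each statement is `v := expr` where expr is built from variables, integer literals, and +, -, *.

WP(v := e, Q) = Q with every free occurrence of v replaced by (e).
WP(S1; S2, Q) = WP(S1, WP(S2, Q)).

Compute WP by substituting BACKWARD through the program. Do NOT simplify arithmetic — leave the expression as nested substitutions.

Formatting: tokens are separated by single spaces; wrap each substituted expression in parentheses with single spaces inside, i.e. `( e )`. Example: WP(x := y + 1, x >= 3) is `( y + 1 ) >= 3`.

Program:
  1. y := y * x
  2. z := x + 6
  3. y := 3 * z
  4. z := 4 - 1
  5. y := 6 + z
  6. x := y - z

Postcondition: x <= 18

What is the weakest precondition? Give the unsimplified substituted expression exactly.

post: x <= 18
stmt 6: x := y - z  -- replace 1 occurrence(s) of x with (y - z)
  => ( y - z ) <= 18
stmt 5: y := 6 + z  -- replace 1 occurrence(s) of y with (6 + z)
  => ( ( 6 + z ) - z ) <= 18
stmt 4: z := 4 - 1  -- replace 2 occurrence(s) of z with (4 - 1)
  => ( ( 6 + ( 4 - 1 ) ) - ( 4 - 1 ) ) <= 18
stmt 3: y := 3 * z  -- replace 0 occurrence(s) of y with (3 * z)
  => ( ( 6 + ( 4 - 1 ) ) - ( 4 - 1 ) ) <= 18
stmt 2: z := x + 6  -- replace 0 occurrence(s) of z with (x + 6)
  => ( ( 6 + ( 4 - 1 ) ) - ( 4 - 1 ) ) <= 18
stmt 1: y := y * x  -- replace 0 occurrence(s) of y with (y * x)
  => ( ( 6 + ( 4 - 1 ) ) - ( 4 - 1 ) ) <= 18

Answer: ( ( 6 + ( 4 - 1 ) ) - ( 4 - 1 ) ) <= 18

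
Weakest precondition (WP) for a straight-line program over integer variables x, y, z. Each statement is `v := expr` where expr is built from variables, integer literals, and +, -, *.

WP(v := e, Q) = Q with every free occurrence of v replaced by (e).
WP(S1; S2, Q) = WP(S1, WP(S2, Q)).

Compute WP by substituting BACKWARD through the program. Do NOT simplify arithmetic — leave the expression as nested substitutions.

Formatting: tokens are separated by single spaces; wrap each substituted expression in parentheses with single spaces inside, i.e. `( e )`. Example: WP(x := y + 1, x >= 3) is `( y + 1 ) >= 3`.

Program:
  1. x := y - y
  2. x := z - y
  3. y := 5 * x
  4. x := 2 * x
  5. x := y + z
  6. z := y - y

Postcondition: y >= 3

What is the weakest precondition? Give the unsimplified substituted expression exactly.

post: y >= 3
stmt 6: z := y - y  -- replace 0 occurrence(s) of z with (y - y)
  => y >= 3
stmt 5: x := y + z  -- replace 0 occurrence(s) of x with (y + z)
  => y >= 3
stmt 4: x := 2 * x  -- replace 0 occurrence(s) of x with (2 * x)
  => y >= 3
stmt 3: y := 5 * x  -- replace 1 occurrence(s) of y with (5 * x)
  => ( 5 * x ) >= 3
stmt 2: x := z - y  -- replace 1 occurrence(s) of x with (z - y)
  => ( 5 * ( z - y ) ) >= 3
stmt 1: x := y - y  -- replace 0 occurrence(s) of x with (y - y)
  => ( 5 * ( z - y ) ) >= 3

Answer: ( 5 * ( z - y ) ) >= 3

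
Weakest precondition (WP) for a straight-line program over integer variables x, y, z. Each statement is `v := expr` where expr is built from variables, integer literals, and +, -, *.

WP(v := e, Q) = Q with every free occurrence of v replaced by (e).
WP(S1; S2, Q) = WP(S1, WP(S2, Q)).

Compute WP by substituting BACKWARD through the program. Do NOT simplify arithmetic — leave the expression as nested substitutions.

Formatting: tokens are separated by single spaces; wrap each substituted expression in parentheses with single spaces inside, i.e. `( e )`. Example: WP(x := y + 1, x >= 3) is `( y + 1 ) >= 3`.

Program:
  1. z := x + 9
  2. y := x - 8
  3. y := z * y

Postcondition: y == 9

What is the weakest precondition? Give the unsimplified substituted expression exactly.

post: y == 9
stmt 3: y := z * y  -- replace 1 occurrence(s) of y with (z * y)
  => ( z * y ) == 9
stmt 2: y := x - 8  -- replace 1 occurrence(s) of y with (x - 8)
  => ( z * ( x - 8 ) ) == 9
stmt 1: z := x + 9  -- replace 1 occurrence(s) of z with (x + 9)
  => ( ( x + 9 ) * ( x - 8 ) ) == 9

Answer: ( ( x + 9 ) * ( x - 8 ) ) == 9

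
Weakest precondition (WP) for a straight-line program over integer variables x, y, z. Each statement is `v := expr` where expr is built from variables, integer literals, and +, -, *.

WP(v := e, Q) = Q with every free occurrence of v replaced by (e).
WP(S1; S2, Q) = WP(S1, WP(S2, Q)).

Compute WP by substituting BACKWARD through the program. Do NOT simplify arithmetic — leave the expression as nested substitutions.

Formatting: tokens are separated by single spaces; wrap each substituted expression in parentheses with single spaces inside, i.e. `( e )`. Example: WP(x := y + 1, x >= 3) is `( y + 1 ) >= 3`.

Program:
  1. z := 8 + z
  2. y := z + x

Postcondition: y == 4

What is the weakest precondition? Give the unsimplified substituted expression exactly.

Answer: ( ( 8 + z ) + x ) == 4

Derivation:
post: y == 4
stmt 2: y := z + x  -- replace 1 occurrence(s) of y with (z + x)
  => ( z + x ) == 4
stmt 1: z := 8 + z  -- replace 1 occurrence(s) of z with (8 + z)
  => ( ( 8 + z ) + x ) == 4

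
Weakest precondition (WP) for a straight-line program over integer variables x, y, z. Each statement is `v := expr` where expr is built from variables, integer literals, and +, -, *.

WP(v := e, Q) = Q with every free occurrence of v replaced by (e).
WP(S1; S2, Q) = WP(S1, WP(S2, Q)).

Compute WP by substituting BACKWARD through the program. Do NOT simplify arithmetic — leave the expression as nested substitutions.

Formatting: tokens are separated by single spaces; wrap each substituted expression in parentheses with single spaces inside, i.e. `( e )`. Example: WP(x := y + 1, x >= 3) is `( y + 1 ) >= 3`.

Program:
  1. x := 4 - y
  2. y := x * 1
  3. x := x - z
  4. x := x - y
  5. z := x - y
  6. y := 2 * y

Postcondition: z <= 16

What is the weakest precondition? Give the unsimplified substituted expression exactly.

post: z <= 16
stmt 6: y := 2 * y  -- replace 0 occurrence(s) of y with (2 * y)
  => z <= 16
stmt 5: z := x - y  -- replace 1 occurrence(s) of z with (x - y)
  => ( x - y ) <= 16
stmt 4: x := x - y  -- replace 1 occurrence(s) of x with (x - y)
  => ( ( x - y ) - y ) <= 16
stmt 3: x := x - z  -- replace 1 occurrence(s) of x with (x - z)
  => ( ( ( x - z ) - y ) - y ) <= 16
stmt 2: y := x * 1  -- replace 2 occurrence(s) of y with (x * 1)
  => ( ( ( x - z ) - ( x * 1 ) ) - ( x * 1 ) ) <= 16
stmt 1: x := 4 - y  -- replace 3 occurrence(s) of x with (4 - y)
  => ( ( ( ( 4 - y ) - z ) - ( ( 4 - y ) * 1 ) ) - ( ( 4 - y ) * 1 ) ) <= 16

Answer: ( ( ( ( 4 - y ) - z ) - ( ( 4 - y ) * 1 ) ) - ( ( 4 - y ) * 1 ) ) <= 16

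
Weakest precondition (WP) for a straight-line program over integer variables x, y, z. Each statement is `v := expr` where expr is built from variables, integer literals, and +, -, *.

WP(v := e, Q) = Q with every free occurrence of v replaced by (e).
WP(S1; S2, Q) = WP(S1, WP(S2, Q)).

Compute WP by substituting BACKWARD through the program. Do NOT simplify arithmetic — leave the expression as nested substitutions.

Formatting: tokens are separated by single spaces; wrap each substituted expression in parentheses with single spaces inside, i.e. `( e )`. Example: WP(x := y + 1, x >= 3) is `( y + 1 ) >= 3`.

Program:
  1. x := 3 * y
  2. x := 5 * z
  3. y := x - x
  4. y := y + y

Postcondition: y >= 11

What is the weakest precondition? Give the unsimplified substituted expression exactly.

post: y >= 11
stmt 4: y := y + y  -- replace 1 occurrence(s) of y with (y + y)
  => ( y + y ) >= 11
stmt 3: y := x - x  -- replace 2 occurrence(s) of y with (x - x)
  => ( ( x - x ) + ( x - x ) ) >= 11
stmt 2: x := 5 * z  -- replace 4 occurrence(s) of x with (5 * z)
  => ( ( ( 5 * z ) - ( 5 * z ) ) + ( ( 5 * z ) - ( 5 * z ) ) ) >= 11
stmt 1: x := 3 * y  -- replace 0 occurrence(s) of x with (3 * y)
  => ( ( ( 5 * z ) - ( 5 * z ) ) + ( ( 5 * z ) - ( 5 * z ) ) ) >= 11

Answer: ( ( ( 5 * z ) - ( 5 * z ) ) + ( ( 5 * z ) - ( 5 * z ) ) ) >= 11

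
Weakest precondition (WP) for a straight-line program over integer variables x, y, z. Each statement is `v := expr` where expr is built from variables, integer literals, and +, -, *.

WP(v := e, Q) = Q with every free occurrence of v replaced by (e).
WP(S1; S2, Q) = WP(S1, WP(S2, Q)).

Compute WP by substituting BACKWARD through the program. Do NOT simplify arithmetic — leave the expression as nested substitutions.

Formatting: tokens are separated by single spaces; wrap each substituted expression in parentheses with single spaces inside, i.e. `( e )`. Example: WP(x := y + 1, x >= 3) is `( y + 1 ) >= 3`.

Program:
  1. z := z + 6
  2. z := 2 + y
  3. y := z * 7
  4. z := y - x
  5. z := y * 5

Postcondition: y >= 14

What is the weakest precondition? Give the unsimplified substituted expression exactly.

Answer: ( ( 2 + y ) * 7 ) >= 14

Derivation:
post: y >= 14
stmt 5: z := y * 5  -- replace 0 occurrence(s) of z with (y * 5)
  => y >= 14
stmt 4: z := y - x  -- replace 0 occurrence(s) of z with (y - x)
  => y >= 14
stmt 3: y := z * 7  -- replace 1 occurrence(s) of y with (z * 7)
  => ( z * 7 ) >= 14
stmt 2: z := 2 + y  -- replace 1 occurrence(s) of z with (2 + y)
  => ( ( 2 + y ) * 7 ) >= 14
stmt 1: z := z + 6  -- replace 0 occurrence(s) of z with (z + 6)
  => ( ( 2 + y ) * 7 ) >= 14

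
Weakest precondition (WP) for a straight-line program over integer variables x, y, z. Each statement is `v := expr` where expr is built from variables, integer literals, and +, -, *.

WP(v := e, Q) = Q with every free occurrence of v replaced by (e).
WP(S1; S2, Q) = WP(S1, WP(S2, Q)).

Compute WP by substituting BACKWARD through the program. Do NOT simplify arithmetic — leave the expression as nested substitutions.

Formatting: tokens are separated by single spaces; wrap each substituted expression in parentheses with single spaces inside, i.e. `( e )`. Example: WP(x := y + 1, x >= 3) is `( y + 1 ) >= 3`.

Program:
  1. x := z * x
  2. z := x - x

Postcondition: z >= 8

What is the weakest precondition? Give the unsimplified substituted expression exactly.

Answer: ( ( z * x ) - ( z * x ) ) >= 8

Derivation:
post: z >= 8
stmt 2: z := x - x  -- replace 1 occurrence(s) of z with (x - x)
  => ( x - x ) >= 8
stmt 1: x := z * x  -- replace 2 occurrence(s) of x with (z * x)
  => ( ( z * x ) - ( z * x ) ) >= 8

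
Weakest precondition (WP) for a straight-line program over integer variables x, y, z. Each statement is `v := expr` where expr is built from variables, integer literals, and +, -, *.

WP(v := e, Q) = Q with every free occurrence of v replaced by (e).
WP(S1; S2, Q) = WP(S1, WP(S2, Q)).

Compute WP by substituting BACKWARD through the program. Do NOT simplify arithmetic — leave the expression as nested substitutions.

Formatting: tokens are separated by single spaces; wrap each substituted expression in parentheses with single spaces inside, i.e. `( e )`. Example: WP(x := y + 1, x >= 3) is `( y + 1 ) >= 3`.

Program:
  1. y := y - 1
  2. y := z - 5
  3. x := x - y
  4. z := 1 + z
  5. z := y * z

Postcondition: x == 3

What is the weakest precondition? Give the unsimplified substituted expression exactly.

Answer: ( x - ( z - 5 ) ) == 3

Derivation:
post: x == 3
stmt 5: z := y * z  -- replace 0 occurrence(s) of z with (y * z)
  => x == 3
stmt 4: z := 1 + z  -- replace 0 occurrence(s) of z with (1 + z)
  => x == 3
stmt 3: x := x - y  -- replace 1 occurrence(s) of x with (x - y)
  => ( x - y ) == 3
stmt 2: y := z - 5  -- replace 1 occurrence(s) of y with (z - 5)
  => ( x - ( z - 5 ) ) == 3
stmt 1: y := y - 1  -- replace 0 occurrence(s) of y with (y - 1)
  => ( x - ( z - 5 ) ) == 3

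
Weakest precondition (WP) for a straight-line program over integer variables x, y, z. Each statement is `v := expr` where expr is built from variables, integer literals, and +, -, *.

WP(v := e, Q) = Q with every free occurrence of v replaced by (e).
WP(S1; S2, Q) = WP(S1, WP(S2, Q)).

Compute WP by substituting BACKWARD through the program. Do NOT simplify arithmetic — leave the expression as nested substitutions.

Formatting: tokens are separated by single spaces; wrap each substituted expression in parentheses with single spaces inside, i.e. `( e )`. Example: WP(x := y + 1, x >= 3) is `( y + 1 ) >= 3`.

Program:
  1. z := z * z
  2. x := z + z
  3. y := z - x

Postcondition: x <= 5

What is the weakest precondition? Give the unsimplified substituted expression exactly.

post: x <= 5
stmt 3: y := z - x  -- replace 0 occurrence(s) of y with (z - x)
  => x <= 5
stmt 2: x := z + z  -- replace 1 occurrence(s) of x with (z + z)
  => ( z + z ) <= 5
stmt 1: z := z * z  -- replace 2 occurrence(s) of z with (z * z)
  => ( ( z * z ) + ( z * z ) ) <= 5

Answer: ( ( z * z ) + ( z * z ) ) <= 5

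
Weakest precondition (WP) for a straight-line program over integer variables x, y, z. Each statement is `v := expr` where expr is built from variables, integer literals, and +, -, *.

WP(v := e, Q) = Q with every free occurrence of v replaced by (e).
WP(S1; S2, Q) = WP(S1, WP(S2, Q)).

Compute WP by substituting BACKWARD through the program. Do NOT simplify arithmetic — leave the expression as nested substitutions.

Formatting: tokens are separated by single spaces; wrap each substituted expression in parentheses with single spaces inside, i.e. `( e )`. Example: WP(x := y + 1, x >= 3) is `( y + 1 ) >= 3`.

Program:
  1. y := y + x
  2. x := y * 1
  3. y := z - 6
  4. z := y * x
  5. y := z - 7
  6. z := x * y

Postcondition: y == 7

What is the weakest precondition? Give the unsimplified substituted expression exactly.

post: y == 7
stmt 6: z := x * y  -- replace 0 occurrence(s) of z with (x * y)
  => y == 7
stmt 5: y := z - 7  -- replace 1 occurrence(s) of y with (z - 7)
  => ( z - 7 ) == 7
stmt 4: z := y * x  -- replace 1 occurrence(s) of z with (y * x)
  => ( ( y * x ) - 7 ) == 7
stmt 3: y := z - 6  -- replace 1 occurrence(s) of y with (z - 6)
  => ( ( ( z - 6 ) * x ) - 7 ) == 7
stmt 2: x := y * 1  -- replace 1 occurrence(s) of x with (y * 1)
  => ( ( ( z - 6 ) * ( y * 1 ) ) - 7 ) == 7
stmt 1: y := y + x  -- replace 1 occurrence(s) of y with (y + x)
  => ( ( ( z - 6 ) * ( ( y + x ) * 1 ) ) - 7 ) == 7

Answer: ( ( ( z - 6 ) * ( ( y + x ) * 1 ) ) - 7 ) == 7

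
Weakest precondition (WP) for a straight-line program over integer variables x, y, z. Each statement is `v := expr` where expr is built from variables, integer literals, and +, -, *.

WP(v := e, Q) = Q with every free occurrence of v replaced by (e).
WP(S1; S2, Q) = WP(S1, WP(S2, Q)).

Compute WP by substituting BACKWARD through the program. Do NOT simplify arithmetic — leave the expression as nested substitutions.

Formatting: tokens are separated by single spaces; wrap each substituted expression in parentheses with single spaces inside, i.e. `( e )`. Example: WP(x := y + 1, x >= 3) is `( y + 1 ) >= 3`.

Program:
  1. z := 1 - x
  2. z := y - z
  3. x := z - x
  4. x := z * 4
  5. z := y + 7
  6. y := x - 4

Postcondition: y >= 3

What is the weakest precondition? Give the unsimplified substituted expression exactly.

post: y >= 3
stmt 6: y := x - 4  -- replace 1 occurrence(s) of y with (x - 4)
  => ( x - 4 ) >= 3
stmt 5: z := y + 7  -- replace 0 occurrence(s) of z with (y + 7)
  => ( x - 4 ) >= 3
stmt 4: x := z * 4  -- replace 1 occurrence(s) of x with (z * 4)
  => ( ( z * 4 ) - 4 ) >= 3
stmt 3: x := z - x  -- replace 0 occurrence(s) of x with (z - x)
  => ( ( z * 4 ) - 4 ) >= 3
stmt 2: z := y - z  -- replace 1 occurrence(s) of z with (y - z)
  => ( ( ( y - z ) * 4 ) - 4 ) >= 3
stmt 1: z := 1 - x  -- replace 1 occurrence(s) of z with (1 - x)
  => ( ( ( y - ( 1 - x ) ) * 4 ) - 4 ) >= 3

Answer: ( ( ( y - ( 1 - x ) ) * 4 ) - 4 ) >= 3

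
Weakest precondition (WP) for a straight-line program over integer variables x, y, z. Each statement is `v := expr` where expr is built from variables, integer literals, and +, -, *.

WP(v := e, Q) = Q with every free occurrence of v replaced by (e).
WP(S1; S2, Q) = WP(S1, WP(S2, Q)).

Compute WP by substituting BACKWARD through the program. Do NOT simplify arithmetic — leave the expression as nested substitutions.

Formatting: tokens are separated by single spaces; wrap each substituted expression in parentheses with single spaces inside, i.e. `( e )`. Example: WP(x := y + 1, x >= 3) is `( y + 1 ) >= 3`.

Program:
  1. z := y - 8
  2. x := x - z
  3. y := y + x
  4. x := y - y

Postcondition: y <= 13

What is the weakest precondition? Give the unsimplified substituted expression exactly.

Answer: ( y + ( x - ( y - 8 ) ) ) <= 13

Derivation:
post: y <= 13
stmt 4: x := y - y  -- replace 0 occurrence(s) of x with (y - y)
  => y <= 13
stmt 3: y := y + x  -- replace 1 occurrence(s) of y with (y + x)
  => ( y + x ) <= 13
stmt 2: x := x - z  -- replace 1 occurrence(s) of x with (x - z)
  => ( y + ( x - z ) ) <= 13
stmt 1: z := y - 8  -- replace 1 occurrence(s) of z with (y - 8)
  => ( y + ( x - ( y - 8 ) ) ) <= 13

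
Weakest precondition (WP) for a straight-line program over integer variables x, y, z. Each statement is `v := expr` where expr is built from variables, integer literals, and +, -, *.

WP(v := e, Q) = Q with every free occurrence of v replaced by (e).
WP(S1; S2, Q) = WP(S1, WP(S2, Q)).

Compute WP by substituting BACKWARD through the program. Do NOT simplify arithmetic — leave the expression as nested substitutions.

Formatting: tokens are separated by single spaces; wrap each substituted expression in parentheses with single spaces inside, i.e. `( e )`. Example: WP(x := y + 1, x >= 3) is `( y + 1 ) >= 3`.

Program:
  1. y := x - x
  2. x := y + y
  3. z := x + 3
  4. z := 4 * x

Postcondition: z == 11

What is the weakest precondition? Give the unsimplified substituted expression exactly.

Answer: ( 4 * ( ( x - x ) + ( x - x ) ) ) == 11

Derivation:
post: z == 11
stmt 4: z := 4 * x  -- replace 1 occurrence(s) of z with (4 * x)
  => ( 4 * x ) == 11
stmt 3: z := x + 3  -- replace 0 occurrence(s) of z with (x + 3)
  => ( 4 * x ) == 11
stmt 2: x := y + y  -- replace 1 occurrence(s) of x with (y + y)
  => ( 4 * ( y + y ) ) == 11
stmt 1: y := x - x  -- replace 2 occurrence(s) of y with (x - x)
  => ( 4 * ( ( x - x ) + ( x - x ) ) ) == 11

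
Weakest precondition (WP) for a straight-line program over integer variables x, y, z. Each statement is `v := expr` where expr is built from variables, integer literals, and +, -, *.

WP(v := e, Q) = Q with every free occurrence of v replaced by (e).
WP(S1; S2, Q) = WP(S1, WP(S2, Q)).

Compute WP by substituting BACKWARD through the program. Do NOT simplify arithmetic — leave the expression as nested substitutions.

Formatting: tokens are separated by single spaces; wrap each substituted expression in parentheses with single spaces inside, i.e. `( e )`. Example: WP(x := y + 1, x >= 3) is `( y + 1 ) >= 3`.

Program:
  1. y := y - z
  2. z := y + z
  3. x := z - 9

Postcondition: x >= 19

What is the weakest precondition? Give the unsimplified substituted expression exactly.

post: x >= 19
stmt 3: x := z - 9  -- replace 1 occurrence(s) of x with (z - 9)
  => ( z - 9 ) >= 19
stmt 2: z := y + z  -- replace 1 occurrence(s) of z with (y + z)
  => ( ( y + z ) - 9 ) >= 19
stmt 1: y := y - z  -- replace 1 occurrence(s) of y with (y - z)
  => ( ( ( y - z ) + z ) - 9 ) >= 19

Answer: ( ( ( y - z ) + z ) - 9 ) >= 19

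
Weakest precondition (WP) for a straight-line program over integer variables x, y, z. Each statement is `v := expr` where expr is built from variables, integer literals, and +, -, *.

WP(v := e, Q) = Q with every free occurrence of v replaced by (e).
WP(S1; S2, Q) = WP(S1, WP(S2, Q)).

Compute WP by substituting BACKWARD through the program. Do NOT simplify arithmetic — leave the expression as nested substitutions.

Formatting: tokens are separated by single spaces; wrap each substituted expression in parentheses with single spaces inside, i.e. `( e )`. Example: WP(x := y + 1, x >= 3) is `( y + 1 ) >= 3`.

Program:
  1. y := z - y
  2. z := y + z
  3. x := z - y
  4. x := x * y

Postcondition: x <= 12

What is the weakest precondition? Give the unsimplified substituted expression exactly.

post: x <= 12
stmt 4: x := x * y  -- replace 1 occurrence(s) of x with (x * y)
  => ( x * y ) <= 12
stmt 3: x := z - y  -- replace 1 occurrence(s) of x with (z - y)
  => ( ( z - y ) * y ) <= 12
stmt 2: z := y + z  -- replace 1 occurrence(s) of z with (y + z)
  => ( ( ( y + z ) - y ) * y ) <= 12
stmt 1: y := z - y  -- replace 3 occurrence(s) of y with (z - y)
  => ( ( ( ( z - y ) + z ) - ( z - y ) ) * ( z - y ) ) <= 12

Answer: ( ( ( ( z - y ) + z ) - ( z - y ) ) * ( z - y ) ) <= 12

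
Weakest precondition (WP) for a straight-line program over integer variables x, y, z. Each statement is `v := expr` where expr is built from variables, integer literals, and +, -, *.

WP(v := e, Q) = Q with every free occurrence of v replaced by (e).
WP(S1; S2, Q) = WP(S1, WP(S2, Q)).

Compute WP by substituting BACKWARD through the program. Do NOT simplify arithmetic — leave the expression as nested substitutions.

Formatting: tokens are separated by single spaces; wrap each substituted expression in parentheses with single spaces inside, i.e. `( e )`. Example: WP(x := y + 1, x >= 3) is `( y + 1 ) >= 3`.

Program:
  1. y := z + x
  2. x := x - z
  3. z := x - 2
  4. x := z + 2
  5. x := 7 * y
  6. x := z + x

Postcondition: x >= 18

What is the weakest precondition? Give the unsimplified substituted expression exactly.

post: x >= 18
stmt 6: x := z + x  -- replace 1 occurrence(s) of x with (z + x)
  => ( z + x ) >= 18
stmt 5: x := 7 * y  -- replace 1 occurrence(s) of x with (7 * y)
  => ( z + ( 7 * y ) ) >= 18
stmt 4: x := z + 2  -- replace 0 occurrence(s) of x with (z + 2)
  => ( z + ( 7 * y ) ) >= 18
stmt 3: z := x - 2  -- replace 1 occurrence(s) of z with (x - 2)
  => ( ( x - 2 ) + ( 7 * y ) ) >= 18
stmt 2: x := x - z  -- replace 1 occurrence(s) of x with (x - z)
  => ( ( ( x - z ) - 2 ) + ( 7 * y ) ) >= 18
stmt 1: y := z + x  -- replace 1 occurrence(s) of y with (z + x)
  => ( ( ( x - z ) - 2 ) + ( 7 * ( z + x ) ) ) >= 18

Answer: ( ( ( x - z ) - 2 ) + ( 7 * ( z + x ) ) ) >= 18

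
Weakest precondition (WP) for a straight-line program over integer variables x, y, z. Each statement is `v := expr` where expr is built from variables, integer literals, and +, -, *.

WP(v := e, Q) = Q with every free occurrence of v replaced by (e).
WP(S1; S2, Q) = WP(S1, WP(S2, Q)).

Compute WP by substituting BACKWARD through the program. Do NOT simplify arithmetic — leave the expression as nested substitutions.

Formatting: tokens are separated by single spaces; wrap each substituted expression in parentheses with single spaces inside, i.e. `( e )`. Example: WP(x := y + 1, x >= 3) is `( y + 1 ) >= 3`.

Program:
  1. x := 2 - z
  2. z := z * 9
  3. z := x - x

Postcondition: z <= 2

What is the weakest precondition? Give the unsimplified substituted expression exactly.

post: z <= 2
stmt 3: z := x - x  -- replace 1 occurrence(s) of z with (x - x)
  => ( x - x ) <= 2
stmt 2: z := z * 9  -- replace 0 occurrence(s) of z with (z * 9)
  => ( x - x ) <= 2
stmt 1: x := 2 - z  -- replace 2 occurrence(s) of x with (2 - z)
  => ( ( 2 - z ) - ( 2 - z ) ) <= 2

Answer: ( ( 2 - z ) - ( 2 - z ) ) <= 2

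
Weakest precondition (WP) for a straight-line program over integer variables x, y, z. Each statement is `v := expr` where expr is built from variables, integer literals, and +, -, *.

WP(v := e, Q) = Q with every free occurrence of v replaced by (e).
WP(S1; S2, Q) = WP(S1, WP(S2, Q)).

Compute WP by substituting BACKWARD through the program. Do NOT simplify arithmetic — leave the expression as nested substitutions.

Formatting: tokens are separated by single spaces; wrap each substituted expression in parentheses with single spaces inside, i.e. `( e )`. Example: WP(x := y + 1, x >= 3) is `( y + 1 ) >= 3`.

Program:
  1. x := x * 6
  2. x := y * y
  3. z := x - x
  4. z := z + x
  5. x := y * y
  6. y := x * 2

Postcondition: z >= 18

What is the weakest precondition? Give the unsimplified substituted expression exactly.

post: z >= 18
stmt 6: y := x * 2  -- replace 0 occurrence(s) of y with (x * 2)
  => z >= 18
stmt 5: x := y * y  -- replace 0 occurrence(s) of x with (y * y)
  => z >= 18
stmt 4: z := z + x  -- replace 1 occurrence(s) of z with (z + x)
  => ( z + x ) >= 18
stmt 3: z := x - x  -- replace 1 occurrence(s) of z with (x - x)
  => ( ( x - x ) + x ) >= 18
stmt 2: x := y * y  -- replace 3 occurrence(s) of x with (y * y)
  => ( ( ( y * y ) - ( y * y ) ) + ( y * y ) ) >= 18
stmt 1: x := x * 6  -- replace 0 occurrence(s) of x with (x * 6)
  => ( ( ( y * y ) - ( y * y ) ) + ( y * y ) ) >= 18

Answer: ( ( ( y * y ) - ( y * y ) ) + ( y * y ) ) >= 18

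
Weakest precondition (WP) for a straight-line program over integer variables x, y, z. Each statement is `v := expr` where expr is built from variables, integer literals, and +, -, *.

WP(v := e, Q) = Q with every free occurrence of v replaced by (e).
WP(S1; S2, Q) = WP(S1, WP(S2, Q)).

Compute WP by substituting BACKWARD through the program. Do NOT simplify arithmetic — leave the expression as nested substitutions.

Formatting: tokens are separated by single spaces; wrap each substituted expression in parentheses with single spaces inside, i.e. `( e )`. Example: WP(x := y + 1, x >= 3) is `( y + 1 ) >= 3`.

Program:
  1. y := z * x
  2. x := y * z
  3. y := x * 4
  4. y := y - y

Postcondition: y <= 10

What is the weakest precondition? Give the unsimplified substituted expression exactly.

post: y <= 10
stmt 4: y := y - y  -- replace 1 occurrence(s) of y with (y - y)
  => ( y - y ) <= 10
stmt 3: y := x * 4  -- replace 2 occurrence(s) of y with (x * 4)
  => ( ( x * 4 ) - ( x * 4 ) ) <= 10
stmt 2: x := y * z  -- replace 2 occurrence(s) of x with (y * z)
  => ( ( ( y * z ) * 4 ) - ( ( y * z ) * 4 ) ) <= 10
stmt 1: y := z * x  -- replace 2 occurrence(s) of y with (z * x)
  => ( ( ( ( z * x ) * z ) * 4 ) - ( ( ( z * x ) * z ) * 4 ) ) <= 10

Answer: ( ( ( ( z * x ) * z ) * 4 ) - ( ( ( z * x ) * z ) * 4 ) ) <= 10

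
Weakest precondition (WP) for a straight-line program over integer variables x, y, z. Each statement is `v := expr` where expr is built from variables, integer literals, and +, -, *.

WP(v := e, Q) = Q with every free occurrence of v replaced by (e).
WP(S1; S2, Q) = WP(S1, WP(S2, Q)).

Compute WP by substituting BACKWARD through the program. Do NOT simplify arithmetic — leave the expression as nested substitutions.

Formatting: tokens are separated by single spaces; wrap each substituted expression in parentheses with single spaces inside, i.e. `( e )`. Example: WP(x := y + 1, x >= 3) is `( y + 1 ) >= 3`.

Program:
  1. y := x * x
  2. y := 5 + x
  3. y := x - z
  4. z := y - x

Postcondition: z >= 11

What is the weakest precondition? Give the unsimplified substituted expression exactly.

post: z >= 11
stmt 4: z := y - x  -- replace 1 occurrence(s) of z with (y - x)
  => ( y - x ) >= 11
stmt 3: y := x - z  -- replace 1 occurrence(s) of y with (x - z)
  => ( ( x - z ) - x ) >= 11
stmt 2: y := 5 + x  -- replace 0 occurrence(s) of y with (5 + x)
  => ( ( x - z ) - x ) >= 11
stmt 1: y := x * x  -- replace 0 occurrence(s) of y with (x * x)
  => ( ( x - z ) - x ) >= 11

Answer: ( ( x - z ) - x ) >= 11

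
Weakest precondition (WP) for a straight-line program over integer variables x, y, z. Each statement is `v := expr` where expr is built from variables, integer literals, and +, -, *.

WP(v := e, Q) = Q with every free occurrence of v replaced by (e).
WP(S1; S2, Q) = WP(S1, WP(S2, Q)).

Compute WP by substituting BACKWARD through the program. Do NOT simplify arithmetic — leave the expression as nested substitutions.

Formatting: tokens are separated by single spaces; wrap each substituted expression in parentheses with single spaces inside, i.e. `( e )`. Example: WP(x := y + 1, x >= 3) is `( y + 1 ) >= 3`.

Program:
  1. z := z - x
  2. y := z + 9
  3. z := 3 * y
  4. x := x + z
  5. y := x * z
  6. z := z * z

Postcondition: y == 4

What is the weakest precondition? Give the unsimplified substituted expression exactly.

Answer: ( ( x + ( 3 * ( ( z - x ) + 9 ) ) ) * ( 3 * ( ( z - x ) + 9 ) ) ) == 4

Derivation:
post: y == 4
stmt 6: z := z * z  -- replace 0 occurrence(s) of z with (z * z)
  => y == 4
stmt 5: y := x * z  -- replace 1 occurrence(s) of y with (x * z)
  => ( x * z ) == 4
stmt 4: x := x + z  -- replace 1 occurrence(s) of x with (x + z)
  => ( ( x + z ) * z ) == 4
stmt 3: z := 3 * y  -- replace 2 occurrence(s) of z with (3 * y)
  => ( ( x + ( 3 * y ) ) * ( 3 * y ) ) == 4
stmt 2: y := z + 9  -- replace 2 occurrence(s) of y with (z + 9)
  => ( ( x + ( 3 * ( z + 9 ) ) ) * ( 3 * ( z + 9 ) ) ) == 4
stmt 1: z := z - x  -- replace 2 occurrence(s) of z with (z - x)
  => ( ( x + ( 3 * ( ( z - x ) + 9 ) ) ) * ( 3 * ( ( z - x ) + 9 ) ) ) == 4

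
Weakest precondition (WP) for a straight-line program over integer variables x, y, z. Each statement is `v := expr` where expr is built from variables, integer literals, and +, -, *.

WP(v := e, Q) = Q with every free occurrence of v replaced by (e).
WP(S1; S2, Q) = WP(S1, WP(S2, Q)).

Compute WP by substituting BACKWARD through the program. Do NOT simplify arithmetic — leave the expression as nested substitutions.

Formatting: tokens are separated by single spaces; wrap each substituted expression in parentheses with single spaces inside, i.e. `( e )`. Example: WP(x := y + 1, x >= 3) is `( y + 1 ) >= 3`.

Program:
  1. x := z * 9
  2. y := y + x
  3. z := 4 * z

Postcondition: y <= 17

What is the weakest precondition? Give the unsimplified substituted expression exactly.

post: y <= 17
stmt 3: z := 4 * z  -- replace 0 occurrence(s) of z with (4 * z)
  => y <= 17
stmt 2: y := y + x  -- replace 1 occurrence(s) of y with (y + x)
  => ( y + x ) <= 17
stmt 1: x := z * 9  -- replace 1 occurrence(s) of x with (z * 9)
  => ( y + ( z * 9 ) ) <= 17

Answer: ( y + ( z * 9 ) ) <= 17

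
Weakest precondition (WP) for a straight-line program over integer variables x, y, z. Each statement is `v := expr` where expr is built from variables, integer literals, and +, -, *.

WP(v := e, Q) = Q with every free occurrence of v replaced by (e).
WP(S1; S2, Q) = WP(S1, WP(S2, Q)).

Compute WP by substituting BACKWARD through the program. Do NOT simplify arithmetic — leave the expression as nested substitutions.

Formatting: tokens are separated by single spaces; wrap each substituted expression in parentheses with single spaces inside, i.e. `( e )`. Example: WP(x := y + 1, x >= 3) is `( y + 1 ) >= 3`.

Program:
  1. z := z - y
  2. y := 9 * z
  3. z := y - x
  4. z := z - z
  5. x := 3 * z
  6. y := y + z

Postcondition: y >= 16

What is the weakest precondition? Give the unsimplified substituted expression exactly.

Answer: ( ( 9 * ( z - y ) ) + ( ( ( 9 * ( z - y ) ) - x ) - ( ( 9 * ( z - y ) ) - x ) ) ) >= 16

Derivation:
post: y >= 16
stmt 6: y := y + z  -- replace 1 occurrence(s) of y with (y + z)
  => ( y + z ) >= 16
stmt 5: x := 3 * z  -- replace 0 occurrence(s) of x with (3 * z)
  => ( y + z ) >= 16
stmt 4: z := z - z  -- replace 1 occurrence(s) of z with (z - z)
  => ( y + ( z - z ) ) >= 16
stmt 3: z := y - x  -- replace 2 occurrence(s) of z with (y - x)
  => ( y + ( ( y - x ) - ( y - x ) ) ) >= 16
stmt 2: y := 9 * z  -- replace 3 occurrence(s) of y with (9 * z)
  => ( ( 9 * z ) + ( ( ( 9 * z ) - x ) - ( ( 9 * z ) - x ) ) ) >= 16
stmt 1: z := z - y  -- replace 3 occurrence(s) of z with (z - y)
  => ( ( 9 * ( z - y ) ) + ( ( ( 9 * ( z - y ) ) - x ) - ( ( 9 * ( z - y ) ) - x ) ) ) >= 16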